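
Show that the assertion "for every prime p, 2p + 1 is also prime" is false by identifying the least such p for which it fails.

For p = 2, 3, 5 the conclusion holds.
p = 7: 2p + 1 = 15 = 3 × 5, not prime.

p = 7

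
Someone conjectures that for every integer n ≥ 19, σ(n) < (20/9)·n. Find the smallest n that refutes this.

n = 24

A counterexample is any integer n ≥ 19 such that the claim fails; we check each in order.
n = 19: σ(19) = 20; 20 < 380/9.
n = 20: σ(20) = 42; 42 < 400/9.
n = 21: σ(21) = 32; 32 < 140/3.
n = 22: σ(22) = 36; 36 < 440/9.
n = 23: σ(23) = 24; 24 < 460/9.
n = 24: σ(24) = 60; 60 ≥ 160/3.
Thus n = 24 disproves the claim, and no smaller n works.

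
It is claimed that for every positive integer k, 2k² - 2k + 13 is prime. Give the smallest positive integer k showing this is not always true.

We need the least positive integer k for which 2k² - 2k + 13 is not prime.
k = 1: 2k² - 2k + 13 = 13, prime.
k = 2: 2k² - 2k + 13 = 17, prime.
k = 3: 2k² - 2k + 13 = 25 = 5 × 5, composite.

k = 3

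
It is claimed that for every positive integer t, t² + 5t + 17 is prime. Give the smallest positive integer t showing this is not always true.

t = 8

A counterexample is any positive integer t such that t² + 5t + 17 is not prime; we check each in order.
The first 7 eligible values, up to t = 7, all satisfy the conclusion.
t = 8: t² + 5t + 17 = 121 = 11 × 11, composite.
Thus t = 8 disproves the claim, and no smaller t works.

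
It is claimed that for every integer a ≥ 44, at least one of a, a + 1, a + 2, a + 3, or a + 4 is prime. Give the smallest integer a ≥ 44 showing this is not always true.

Check each integer a ≥ 44 in order until a, a + 1, a + 2, a + 3, a + 4 are all composite.
The first 4 eligible values, up to a = 47, all satisfy the conclusion.
a = 48: 48 = 2 × 24; 49 = 7 × 7; 50 = 2 × 25; 51 = 3 × 17; 52 = 2 × 26 — all composite.
Thus a = 48 disproves the claim, and no smaller a works.

a = 48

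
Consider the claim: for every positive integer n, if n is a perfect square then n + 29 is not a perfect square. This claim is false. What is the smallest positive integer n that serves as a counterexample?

n = 196

A counterexample is any positive integer n such that n is a perfect square but n + 29 is a perfect square; we check each in order.
For n = 1, 4, 9, 16, …, 121, 144, 169 the conclusion holds.
n = 196: 196 = 14² and 196 + 29 = 225 = 15².
Hence n = 196 is a counterexample.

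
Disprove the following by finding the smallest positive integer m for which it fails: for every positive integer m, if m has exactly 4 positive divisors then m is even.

m = 15

Check each positive integer m in order until m has exactly 4 positive divisors but m is odd.
m = 6: divisors of 6: 1, 2, 3, 6; 6 is even.
m = 8: divisors of 8: 1, 2, 4, 8; 8 is even.
m = 10: divisors of 10: 1, 2, 5, 10; 10 is even.
m = 14: divisors of 14: 1, 2, 7, 14; 14 is even.
m = 15: divisors of 15: 1, 3, 5, 15; 15 is odd.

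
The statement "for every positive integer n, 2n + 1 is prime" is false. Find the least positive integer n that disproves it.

n = 4

We need the least positive integer n for which 2n + 1 is not prime.
For n = 1, 2, 3 the conclusion holds.
n = 4: 2n + 1 = 9 = 3 × 3, composite.
Thus n = 4 disproves the claim, and no smaller n works.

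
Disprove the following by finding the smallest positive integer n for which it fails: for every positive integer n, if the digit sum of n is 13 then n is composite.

Check each positive integer n in order until the digit sum of n is 13 but n is prime.
For n = 49, 58 the conclusion holds.
n = 67: digit sum 13; 67 is prime, not composite.
Hence n = 67 is a counterexample.

n = 67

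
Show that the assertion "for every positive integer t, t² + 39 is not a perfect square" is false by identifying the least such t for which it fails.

t = 5

We need the least positive integer t for which t² + 39 is a perfect square.
For t = 1, 2, 3, 4 the conclusion holds.
t = 5: 5² + 39 = 64 = 8², a perfect square.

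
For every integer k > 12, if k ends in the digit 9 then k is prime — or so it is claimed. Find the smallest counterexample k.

A counterexample is any integer k > 12 such that k ends in the digit 9 but k is not prime; we check each in order.
k = 19: 19 ends in 9 and is prime.
k = 29: 29 ends in 9 and is prime.
k = 39: 39 ends in 9; 39 = 3 × 13, composite.
So k = 39 is the smallest counterexample.

k = 39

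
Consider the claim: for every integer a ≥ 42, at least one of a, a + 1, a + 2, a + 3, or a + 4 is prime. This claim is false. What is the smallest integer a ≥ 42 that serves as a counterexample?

Check each integer a ≥ 42 in order until a, a + 1, a + 2, a + 3, a + 4 are all composite.
For a = 42, 43, 44, 45, 46, 47 the conclusion holds.
a = 48: 48 = 2 × 24; 49 = 7 × 7; 50 = 2 × 25; 51 = 3 × 17; 52 = 2 × 26 — all composite.

a = 48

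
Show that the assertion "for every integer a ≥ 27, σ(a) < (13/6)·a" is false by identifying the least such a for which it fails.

a = 30

Check each integer a ≥ 27 in order until the claim fails.
For a = 27, 28, 29 the conclusion holds.
a = 30: σ(30) = 72; 72 ≥ 65.
Hence a = 30 is a counterexample.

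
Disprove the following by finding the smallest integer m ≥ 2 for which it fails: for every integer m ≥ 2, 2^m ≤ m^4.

Check each integer m ≥ 2 in order until 2^m > m^4.
The first 15 eligible values, up to m = 16, all satisfy the conclusion.
m = 17: 2^m = 131072 and m^4 = 83521, so 131072 > 83521.

m = 17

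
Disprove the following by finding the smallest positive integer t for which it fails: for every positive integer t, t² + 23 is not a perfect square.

t = 11

A counterexample is any positive integer t such that t² + 23 is a perfect square; we check each in order.
For t = 1, 2, 3, 4, 5, 6, 7, 8, 9, 10 the conclusion holds.
t = 11: 11² + 23 = 144 = 12², a perfect square.
Hence t = 11 is a counterexample.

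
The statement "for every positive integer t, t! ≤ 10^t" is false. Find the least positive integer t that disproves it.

The first 24 eligible values, up to t = 24, all satisfy the conclusion.
t = 25: t! = 15511210043330985984000000 and 10^t = 10000000000000000000000000, so 15511210043330985984000000 > 10000000000000000000000000.
Hence t = 25 is a counterexample.

t = 25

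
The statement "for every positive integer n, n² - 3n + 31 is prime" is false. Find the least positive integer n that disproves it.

n = 4

We need the least positive integer n for which n² - 3n + 31 is not prime.
For n = 1, 2, 3 the conclusion holds.
n = 4: n² - 3n + 31 = 35 = 5 × 7, composite.
So n = 4 is the smallest counterexample.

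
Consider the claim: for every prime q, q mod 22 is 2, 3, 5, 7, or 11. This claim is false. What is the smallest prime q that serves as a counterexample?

Check each prime q in order until the claim fails.
For q = 2, 3, 5, 7, 11 the conclusion holds.
q = 13: 13 mod 22 = 13 — not in {2, 3, 5, 7, 11}.

q = 13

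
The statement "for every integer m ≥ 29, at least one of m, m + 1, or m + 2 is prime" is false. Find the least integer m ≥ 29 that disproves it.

We need the least integer m ≥ 29 for which m, m + 1, m + 2 are all composite.
For m = 29, 30, 31 the conclusion holds.
m = 32: 32 = 2 × 16; 33 = 3 × 11; 34 = 2 × 17 — all composite.

m = 32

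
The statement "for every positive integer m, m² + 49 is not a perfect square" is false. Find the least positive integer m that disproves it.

m = 24

We need the least positive integer m for which m² + 49 is a perfect square.
For m = 1, 2, 3, 4, …, 21, 22, 23 the conclusion holds.
m = 24: 24² + 49 = 625 = 25², a perfect square.
Hence m = 24 is a counterexample.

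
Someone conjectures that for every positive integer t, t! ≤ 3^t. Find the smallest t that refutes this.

We need the least positive integer t for which t! > 3^t.
The first 6 eligible values, up to t = 6, all satisfy the conclusion.
t = 7: t! = 5040 and 3^t = 2187, so 5040 > 2187.

t = 7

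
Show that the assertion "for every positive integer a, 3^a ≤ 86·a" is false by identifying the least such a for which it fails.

a = 6

A counterexample is any positive integer a such that 3^a > 86·a; we check each in order.
For a = 1, 2, 3, 4, 5 the conclusion holds.
a = 6: 3^a = 729 and 86·a = 516, so 729 > 516.
Thus a = 6 disproves the claim, and no smaller a works.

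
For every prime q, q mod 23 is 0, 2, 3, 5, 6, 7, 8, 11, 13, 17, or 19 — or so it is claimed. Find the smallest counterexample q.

For q = 2, 3, 5, 7, …, 23, 29, 31 the conclusion holds.
q = 37: 37 mod 23 = 14 — not in {0, 2, 3, 5, 6, 7, 8, 11, 13, 17, 19}.
Hence q = 37 is a counterexample.

q = 37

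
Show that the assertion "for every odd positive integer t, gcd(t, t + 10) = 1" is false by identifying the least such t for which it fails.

t = 5

Check each odd positive integer t in order until gcd(t, t + 10) > 1.
For t = 1, 3 the conclusion holds.
t = 5: gcd(5, 15) = 5.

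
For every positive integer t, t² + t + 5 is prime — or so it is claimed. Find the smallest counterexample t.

We need the least positive integer t for which t² + t + 5 is not prime.
For t = 1, 2, 3 the conclusion holds.
t = 4: t² + t + 5 = 25 = 5 × 5, composite.

t = 4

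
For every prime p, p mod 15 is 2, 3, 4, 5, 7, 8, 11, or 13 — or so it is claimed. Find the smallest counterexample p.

Check each prime p in order until the claim fails.
For p = 2, 3, 5, 7, 11, 13, 17, 19, 23 the conclusion holds.
p = 29: 29 mod 15 = 14 — not in {2, 3, 4, 5, 7, 8, 11, 13}.
Hence p = 29 is a counterexample.

p = 29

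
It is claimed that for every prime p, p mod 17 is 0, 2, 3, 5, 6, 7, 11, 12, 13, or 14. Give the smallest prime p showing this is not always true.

p = 43

For p = 2, 3, 5, 7, …, 31, 37, 41 the conclusion holds.
p = 43: 43 mod 17 = 9 — not in {0, 2, 3, 5, 6, 7, 11, 12, 13, 14}.
So p = 43 is the smallest counterexample.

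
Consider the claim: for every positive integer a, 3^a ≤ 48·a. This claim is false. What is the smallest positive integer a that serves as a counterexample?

A counterexample is any positive integer a such that 3^a > 48·a; we check each in order.
a = 1: 3^a = 3 and 48·a = 48, so 3 ≤ 48.
a = 2: 3^a = 9 and 48·a = 96, so 9 ≤ 96.
a = 3: 3^a = 27 and 48·a = 144, so 27 ≤ 144.
a = 4: 3^a = 81 and 48·a = 192, so 81 ≤ 192.
a = 5: 3^a = 243 and 48·a = 240, so 243 > 240.
Thus a = 5 disproves the claim, and no smaller a works.

a = 5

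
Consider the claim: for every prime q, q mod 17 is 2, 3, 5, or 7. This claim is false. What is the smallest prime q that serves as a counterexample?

q = 11

We need the least prime q for which the claim fails.
q = 2: 2 mod 17 = 2.
q = 3: 3 mod 17 = 3.
q = 5: 5 mod 17 = 5.
q = 7: 7 mod 17 = 7.
q = 11: 11 mod 17 = 11 — not in {2, 3, 5, 7}.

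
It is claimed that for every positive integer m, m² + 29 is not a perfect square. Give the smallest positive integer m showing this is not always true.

m = 14

Check each positive integer m in order until m² + 29 is a perfect square.
The first 13 eligible values, up to m = 13, all satisfy the conclusion.
m = 14: 14² + 29 = 225 = 15², a perfect square.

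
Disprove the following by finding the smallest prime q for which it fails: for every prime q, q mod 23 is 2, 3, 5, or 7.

q = 11

For q = 2, 3, 5, 7 the conclusion holds.
q = 11: 11 mod 23 = 11 — not in {2, 3, 5, 7}.
Thus q = 11 disproves the claim, and no smaller q works.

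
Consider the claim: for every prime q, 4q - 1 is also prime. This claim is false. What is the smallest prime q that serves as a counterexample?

q = 2: 4q - 1 = 7, prime.
q = 3: 4q - 1 = 11, prime.
q = 5: 4q - 1 = 19, prime.
q = 7: 4q - 1 = 27 = 3 × 9, not prime.
Hence q = 7 is a counterexample.

q = 7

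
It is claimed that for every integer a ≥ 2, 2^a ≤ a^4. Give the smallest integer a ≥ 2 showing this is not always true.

a = 17

A counterexample is any integer a ≥ 2 such that 2^a > a^4; we check each in order.
For a = 2, 3, 4, 5, …, 14, 15, 16 the conclusion holds.
a = 17: 2^a = 131072 and a^4 = 83521, so 131072 > 83521.
Thus a = 17 disproves the claim, and no smaller a works.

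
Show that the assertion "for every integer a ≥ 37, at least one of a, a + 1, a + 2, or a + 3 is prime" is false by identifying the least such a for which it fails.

Check each integer a ≥ 37 in order until a, a + 1, a + 2, a + 3 are all composite.
For a = 37, 38, 39, 40, …, 45, 46, 47 the conclusion holds.
a = 48: 48 = 2 × 24; 49 = 7 × 7; 50 = 2 × 25; 51 = 3 × 17 — all composite.

a = 48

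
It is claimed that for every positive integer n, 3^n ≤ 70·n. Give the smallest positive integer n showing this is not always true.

n = 6

The first 5 eligible values, up to n = 5, all satisfy the conclusion.
n = 6: 3^n = 729 and 70·n = 420, so 729 > 420.
Hence n = 6 is a counterexample.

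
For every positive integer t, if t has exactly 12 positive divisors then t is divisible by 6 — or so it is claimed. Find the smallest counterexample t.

t = 140

The first 8 eligible values, up to t = 132, all satisfy the conclusion.
t = 140: τ(140) = 12; 140 mod 6 = 2.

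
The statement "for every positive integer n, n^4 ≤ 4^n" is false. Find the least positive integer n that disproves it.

n = 3

Check each positive integer n in order until n^4 > 4^n.
n = 1: n^4 = 1 and 4^n = 4, so 1 ≤ 4.
n = 2: n^4 = 16 and 4^n = 16, so 16 ≤ 16.
n = 3: n^4 = 81 and 4^n = 64, so 81 > 64.
So n = 3 is the smallest counterexample.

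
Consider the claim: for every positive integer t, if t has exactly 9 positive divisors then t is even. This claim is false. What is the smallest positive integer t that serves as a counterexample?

t = 225

We need the least positive integer t for which t has exactly 9 positive divisors but t is odd.
For t = 36, 100, 196 the conclusion holds.
t = 225: divisors of 225: 9 divisors; 225 is odd.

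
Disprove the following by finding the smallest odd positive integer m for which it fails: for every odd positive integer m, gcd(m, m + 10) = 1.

m = 5

For m = 1, 3 the conclusion holds.
m = 5: gcd(5, 15) = 5.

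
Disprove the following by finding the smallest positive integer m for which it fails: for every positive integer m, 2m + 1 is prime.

We need the least positive integer m for which 2m + 1 is not prime.
m = 1: 2m + 1 = 3, prime.
m = 2: 2m + 1 = 5, prime.
m = 3: 2m + 1 = 7, prime.
m = 4: 2m + 1 = 9 = 3 × 3, composite.

m = 4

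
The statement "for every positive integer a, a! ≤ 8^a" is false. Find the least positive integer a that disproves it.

For a = 1, 2, 3, 4, …, 17, 18, 19 the conclusion holds.
a = 20: a! = 2432902008176640000 and 8^a = 1152921504606846976, so 2432902008176640000 > 1152921504606846976.

a = 20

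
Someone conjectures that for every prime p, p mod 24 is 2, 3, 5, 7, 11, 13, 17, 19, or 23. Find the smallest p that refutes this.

Check each prime p in order until the claim fails.
The first 20 eligible values, up to p = 71, all satisfy the conclusion.
p = 73: 73 mod 24 = 1 — not in {2, 3, 5, 7, 11, 13, 17, 19, 23}.
Hence p = 73 is a counterexample.

p = 73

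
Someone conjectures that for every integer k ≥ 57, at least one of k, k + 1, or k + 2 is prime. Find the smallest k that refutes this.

We need the least integer k ≥ 57 for which k, k + 1, k + 2 are all composite.
k = 57: 59 is prime.
k = 58: 59 is prime.
k = 59: 59 is prime.
k = 60: 61 is prime.
k = 61: 61 is prime.
k = 62: 62 = 2 × 31; 63 = 3 × 21; 64 = 2 × 32 — all composite.
So k = 62 is the smallest counterexample.

k = 62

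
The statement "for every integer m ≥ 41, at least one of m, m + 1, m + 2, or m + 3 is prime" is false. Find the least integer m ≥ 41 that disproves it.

m = 48

A counterexample is any integer m ≥ 41 such that m, m + 1, m + 2, m + 3 are all composite; we check each in order.
For m = 41, 42, 43, 44, 45, 46, 47 the conclusion holds.
m = 48: 48 = 2 × 24; 49 = 7 × 7; 50 = 2 × 25; 51 = 3 × 17 — all composite.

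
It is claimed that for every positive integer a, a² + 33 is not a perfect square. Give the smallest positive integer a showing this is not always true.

a = 4

We need the least positive integer a for which a² + 33 is a perfect square.
a = 1: 1² + 33 = 34, not a perfect square.
a = 2: 2² + 33 = 37, not a perfect square.
a = 3: 3² + 33 = 42, not a perfect square.
a = 4: 4² + 33 = 49 = 7², a perfect square.
Thus a = 4 disproves the claim, and no smaller a works.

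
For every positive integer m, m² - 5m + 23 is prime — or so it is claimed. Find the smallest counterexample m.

m = 19

The first 18 eligible values, up to m = 18, all satisfy the conclusion.
m = 19: m² - 5m + 23 = 289 = 17 × 17, composite.
Thus m = 19 disproves the claim, and no smaller m works.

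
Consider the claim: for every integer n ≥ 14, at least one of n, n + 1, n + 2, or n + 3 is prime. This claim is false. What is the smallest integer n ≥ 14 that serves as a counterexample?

n = 24

Check each integer n ≥ 14 in order until n, n + 1, n + 2, n + 3 are all composite.
For n = 14, 15, 16, 17, 18, 19, 20, 21, 22, 23 the conclusion holds.
n = 24: 24 = 2 × 12; 25 = 5 × 5; 26 = 2 × 13; 27 = 3 × 9 — all composite.
Thus n = 24 disproves the claim, and no smaller n works.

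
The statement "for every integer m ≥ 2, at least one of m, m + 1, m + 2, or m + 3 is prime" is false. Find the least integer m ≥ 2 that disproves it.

m = 24

A counterexample is any integer m ≥ 2 such that m, m + 1, m + 2, m + 3 are all composite; we check each in order.
For m = 2, 3, 4, 5, …, 21, 22, 23 the conclusion holds.
m = 24: 24 = 2 × 12; 25 = 5 × 5; 26 = 2 × 13; 27 = 3 × 9 — all composite.
So m = 24 is the smallest counterexample.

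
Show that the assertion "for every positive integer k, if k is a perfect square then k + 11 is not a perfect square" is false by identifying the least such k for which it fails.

k = 25

For k = 1, 4, 9, 16 the conclusion holds.
k = 25: 25 = 5² and 25 + 11 = 36 = 6².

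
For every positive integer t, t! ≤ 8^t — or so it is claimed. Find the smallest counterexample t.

t = 20

Check each positive integer t in order until t! > 8^t.
For t = 1, 2, 3, 4, …, 17, 18, 19 the conclusion holds.
t = 20: t! = 2432902008176640000 and 8^t = 1152921504606846976, so 2432902008176640000 > 1152921504606846976.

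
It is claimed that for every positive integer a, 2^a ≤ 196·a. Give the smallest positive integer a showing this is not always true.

The first 11 eligible values, up to a = 11, all satisfy the conclusion.
a = 12: 2^a = 4096 and 196·a = 2352, so 4096 > 2352.

a = 12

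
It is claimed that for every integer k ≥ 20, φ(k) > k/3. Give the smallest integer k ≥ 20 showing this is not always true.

k = 24

Check each integer k ≥ 20 in order until the claim fails.
The first 4 eligible values, up to k = 23, all satisfy the conclusion.
k = 24: φ(24) = 8 and 24/3 = 8, so φ(24) ≤ 24/3.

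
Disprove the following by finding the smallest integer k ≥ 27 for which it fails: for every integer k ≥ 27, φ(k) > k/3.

k = 30

k = 27: φ(27) = 18 and 27/3 = 9, so φ(27) > 27/3.
k = 28: φ(28) = 12 and 28/3 = 28/3, so φ(28) > 28/3.
k = 29: φ(29) = 28 and 29/3 = 29/3, so φ(29) > 29/3.
k = 30: φ(30) = 8 and 30/3 = 10, so φ(30) ≤ 30/3.
Thus k = 30 disproves the claim, and no smaller k works.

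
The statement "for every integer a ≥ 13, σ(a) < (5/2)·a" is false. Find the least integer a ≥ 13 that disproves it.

a = 24

A counterexample is any integer a ≥ 13 such that the claim fails; we check each in order.
For a = 13, 14, 15, 16, …, 21, 22, 23 the conclusion holds.
a = 24: σ(24) = 60; 60 ≥ 60.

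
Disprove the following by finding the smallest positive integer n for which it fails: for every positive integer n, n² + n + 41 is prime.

A counterexample is any positive integer n such that n² + n + 41 is not prime; we check each in order.
For n = 1, 2, 3, 4, …, 37, 38, 39 the conclusion holds.
n = 40: n² + n + 41 = 1681 = 41 × 41, composite.

n = 40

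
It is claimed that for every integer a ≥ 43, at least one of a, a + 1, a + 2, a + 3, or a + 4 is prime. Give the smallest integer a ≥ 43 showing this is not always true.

a = 48

a = 43: 43 is prime.
a = 44: 47 is prime.
a = 45: 47 is prime.
a = 46: 47 is prime.
a = 47: 47 is prime.
a = 48: 48 = 2 × 24; 49 = 7 × 7; 50 = 2 × 25; 51 = 3 × 17; 52 = 2 × 26 — all composite.
Hence a = 48 is a counterexample.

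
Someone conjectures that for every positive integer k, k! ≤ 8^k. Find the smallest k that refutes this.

k = 20

For k = 1, 2, 3, 4, …, 17, 18, 19 the conclusion holds.
k = 20: k! = 2432902008176640000 and 8^k = 1152921504606846976, so 2432902008176640000 > 1152921504606846976.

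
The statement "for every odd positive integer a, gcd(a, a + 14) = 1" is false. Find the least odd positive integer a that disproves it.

Check each odd positive integer a in order until gcd(a, a + 14) > 1.
a = 1: gcd(1, 15) = 1.
a = 3: gcd(3, 17) = 1.
a = 5: gcd(5, 19) = 1.
a = 7: gcd(7, 21) = 7.

a = 7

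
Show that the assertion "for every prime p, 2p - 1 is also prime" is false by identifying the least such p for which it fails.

p = 5

For p = 2, 3 the conclusion holds.
p = 5: 2p - 1 = 9 = 3 × 3, not prime.
Thus p = 5 disproves the claim, and no smaller p works.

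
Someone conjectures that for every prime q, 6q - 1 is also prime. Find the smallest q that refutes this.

q = 11

For q = 2, 3, 5, 7 the conclusion holds.
q = 11: 6q - 1 = 65 = 5 × 13, not prime.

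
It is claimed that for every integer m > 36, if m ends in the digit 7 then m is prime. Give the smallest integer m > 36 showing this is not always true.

A counterexample is any integer m > 36 such that m ends in the digit 7 but m is not prime; we check each in order.
For m = 37, 47 the conclusion holds.
m = 57: 57 ends in 7; 57 = 3 × 19, composite.
Thus m = 57 disproves the claim, and no smaller m works.

m = 57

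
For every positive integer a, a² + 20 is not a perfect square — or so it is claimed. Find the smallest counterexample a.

a = 4

a = 1: 1² + 20 = 21, not a perfect square.
a = 2: 2² + 20 = 24, not a perfect square.
a = 3: 3² + 20 = 29, not a perfect square.
a = 4: 4² + 20 = 36 = 6², a perfect square.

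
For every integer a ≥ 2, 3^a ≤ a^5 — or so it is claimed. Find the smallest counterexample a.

The first 9 eligible values, up to a = 10, all satisfy the conclusion.
a = 11: 3^a = 177147 and a^5 = 161051, so 177147 > 161051.
Hence a = 11 is a counterexample.

a = 11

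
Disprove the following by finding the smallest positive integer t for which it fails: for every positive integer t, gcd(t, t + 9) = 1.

We need the least positive integer t for which gcd(t, t + 9) > 1.
t = 1: gcd(1, 10) = 1.
t = 2: gcd(2, 11) = 1.
t = 3: gcd(3, 12) = 3.

t = 3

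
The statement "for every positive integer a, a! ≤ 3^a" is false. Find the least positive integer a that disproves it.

a = 1: a! = 1 and 3^a = 3, so 1 ≤ 3.
a = 2: a! = 2 and 3^a = 9, so 2 ≤ 9.
a = 3: a! = 6 and 3^a = 27, so 6 ≤ 27.
a = 4: a! = 24 and 3^a = 81, so 24 ≤ 81.
a = 5: a! = 120 and 3^a = 243, so 120 ≤ 243.
a = 6: a! = 720 and 3^a = 729, so 720 ≤ 729.
a = 7: a! = 5040 and 3^a = 2187, so 5040 > 2187.

a = 7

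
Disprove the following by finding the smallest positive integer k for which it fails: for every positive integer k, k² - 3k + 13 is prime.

k = 12

For k = 1, 2, 3, 4, …, 9, 10, 11 the conclusion holds.
k = 12: k² - 3k + 13 = 121 = 11 × 11, composite.
So k = 12 is the smallest counterexample.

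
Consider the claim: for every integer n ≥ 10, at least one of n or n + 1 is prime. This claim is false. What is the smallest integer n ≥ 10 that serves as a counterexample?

A counterexample is any integer n ≥ 10 such that n, n + 1 are both composite; we check each in order.
The first 4 eligible values, up to n = 13, all satisfy the conclusion.
n = 14: 14 = 2 × 7; 15 = 3 × 5 — both composite.
Hence n = 14 is a counterexample.

n = 14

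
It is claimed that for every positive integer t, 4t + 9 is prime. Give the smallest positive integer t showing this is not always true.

Check each positive integer t in order until 4t + 9 is not prime.
t = 1: 4t + 9 = 13, prime.
t = 2: 4t + 9 = 17, prime.
t = 3: 4t + 9 = 21 = 3 × 7, composite.
Hence t = 3 is a counterexample.

t = 3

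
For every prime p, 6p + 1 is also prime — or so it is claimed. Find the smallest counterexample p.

p = 19

The first 7 eligible values, up to p = 17, all satisfy the conclusion.
p = 19: 6p + 1 = 115 = 5 × 23, not prime.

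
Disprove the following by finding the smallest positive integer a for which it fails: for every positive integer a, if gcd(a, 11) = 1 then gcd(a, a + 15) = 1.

a = 3

For a = 1, 2 the conclusion holds.
a = 3: gcd(3, 18) = 3.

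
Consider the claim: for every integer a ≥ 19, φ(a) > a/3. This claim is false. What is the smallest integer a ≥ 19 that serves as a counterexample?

a = 24

We need the least integer a ≥ 19 for which the claim fails.
a = 19: φ(19) = 18 and 19/3 = 19/3, so φ(19) > 19/3.
a = 20: φ(20) = 8 and 20/3 = 20/3, so φ(20) > 20/3.
a = 21: φ(21) = 12 and 21/3 = 7, so φ(21) > 21/3.
a = 22: φ(22) = 10 and 22/3 = 22/3, so φ(22) > 22/3.
a = 23: φ(23) = 22 and 23/3 = 23/3, so φ(23) > 23/3.
a = 24: φ(24) = 8 and 24/3 = 8, so φ(24) ≤ 24/3.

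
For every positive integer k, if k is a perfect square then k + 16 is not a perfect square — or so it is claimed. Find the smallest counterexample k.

k = 9

Check each positive integer k in order until k is a perfect square but k + 16 is a perfect square.
k = 1: 1 + 16 = 17, not a perfect square.
k = 4: 4 + 16 = 20, not a perfect square.
k = 9: 9 = 3² and 9 + 16 = 25 = 5².
Hence k = 9 is a counterexample.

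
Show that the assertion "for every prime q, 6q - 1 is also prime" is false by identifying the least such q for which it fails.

q = 11

For q = 2, 3, 5, 7 the conclusion holds.
q = 11: 6q - 1 = 65 = 5 × 13, not prime.
Hence q = 11 is a counterexample.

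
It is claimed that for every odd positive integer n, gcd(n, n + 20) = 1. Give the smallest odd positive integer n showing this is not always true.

n = 1: gcd(1, 21) = 1.
n = 3: gcd(3, 23) = 1.
n = 5: gcd(5, 25) = 5.

n = 5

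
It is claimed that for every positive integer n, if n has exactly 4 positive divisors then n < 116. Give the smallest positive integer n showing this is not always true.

n = 118

The first 35 eligible values, up to n = 115, all satisfy the conclusion.
n = 118: τ(118) = 4; 118 ≥ 116.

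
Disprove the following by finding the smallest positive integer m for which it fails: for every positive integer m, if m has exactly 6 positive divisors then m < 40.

m = 12: τ(12) = 6; 12 < 40.
m = 18: τ(18) = 6; 18 < 40.
m = 20: τ(20) = 6; 20 < 40.
m = 28: τ(28) = 6; 28 < 40.
m = 32: τ(32) = 6; 32 < 40.
m = 44: τ(44) = 6; 44 ≥ 40.

m = 44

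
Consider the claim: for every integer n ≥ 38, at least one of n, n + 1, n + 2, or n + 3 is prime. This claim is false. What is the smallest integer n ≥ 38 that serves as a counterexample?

n = 48

For n = 38, 39, 40, 41, 42, 43, 44, 45, 46, 47 the conclusion holds.
n = 48: 48 = 2 × 24; 49 = 7 × 7; 50 = 2 × 25; 51 = 3 × 17 — all composite.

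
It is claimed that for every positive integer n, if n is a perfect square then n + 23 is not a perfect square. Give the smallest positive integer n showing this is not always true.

n = 121

Check each positive integer n in order until n is a perfect square but n + 23 is a perfect square.
The first 10 eligible values, up to n = 100, all satisfy the conclusion.
n = 121: 121 = 11² and 121 + 23 = 144 = 12².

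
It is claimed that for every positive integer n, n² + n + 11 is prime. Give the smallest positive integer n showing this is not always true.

n = 10

We need the least positive integer n for which n² + n + 11 is not prime.
For n = 1, 2, 3, 4, 5, 6, 7, 8, 9 the conclusion holds.
n = 10: n² + n + 11 = 121 = 11 × 11, composite.
So n = 10 is the smallest counterexample.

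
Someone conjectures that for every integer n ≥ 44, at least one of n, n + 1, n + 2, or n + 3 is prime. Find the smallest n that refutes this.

n = 48

n = 44: 47 is prime.
n = 45: 47 is prime.
n = 46: 47 is prime.
n = 47: 47 is prime.
n = 48: 48 = 2 × 24; 49 = 7 × 7; 50 = 2 × 25; 51 = 3 × 17 — all composite.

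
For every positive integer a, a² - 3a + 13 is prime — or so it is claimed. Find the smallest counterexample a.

A counterexample is any positive integer a such that a² - 3a + 13 is not prime; we check each in order.
For a = 1, 2, 3, 4, …, 9, 10, 11 the conclusion holds.
a = 12: a² - 3a + 13 = 121 = 11 × 11, composite.

a = 12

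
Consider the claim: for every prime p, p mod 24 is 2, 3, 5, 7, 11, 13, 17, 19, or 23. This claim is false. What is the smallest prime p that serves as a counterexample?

The first 20 eligible values, up to p = 71, all satisfy the conclusion.
p = 73: 73 mod 24 = 1 — not in {2, 3, 5, 7, 11, 13, 17, 19, 23}.
Thus p = 73 disproves the claim, and no smaller p works.

p = 73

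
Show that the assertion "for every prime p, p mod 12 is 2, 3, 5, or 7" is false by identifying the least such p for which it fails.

p = 11

A counterexample is any prime p such that the claim fails; we check each in order.
p = 2: 2 mod 12 = 2.
p = 3: 3 mod 12 = 3.
p = 5: 5 mod 12 = 5.
p = 7: 7 mod 12 = 7.
p = 11: 11 mod 12 = 11 — not in {2, 3, 5, 7}.
So p = 11 is the smallest counterexample.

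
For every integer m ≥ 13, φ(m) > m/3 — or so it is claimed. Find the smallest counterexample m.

m = 18

We need the least integer m ≥ 13 for which the claim fails.
The first 5 eligible values, up to m = 17, all satisfy the conclusion.
m = 18: φ(18) = 6 and 18/3 = 6, so φ(18) ≤ 18/3.
Thus m = 18 disproves the claim, and no smaller m works.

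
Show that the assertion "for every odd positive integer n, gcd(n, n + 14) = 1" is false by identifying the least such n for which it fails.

n = 1: gcd(1, 15) = 1.
n = 3: gcd(3, 17) = 1.
n = 5: gcd(5, 19) = 1.
n = 7: gcd(7, 21) = 7.

n = 7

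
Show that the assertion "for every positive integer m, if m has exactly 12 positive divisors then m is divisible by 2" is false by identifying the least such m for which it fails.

m = 315

Check each positive integer m in order until m has exactly 12 positive divisors but m is not divisible by 2.
For m = 60, 72, 84, 90, …, 294, 306, 308 the conclusion holds.
m = 315: τ(315) = 12; 315 mod 2 = 1.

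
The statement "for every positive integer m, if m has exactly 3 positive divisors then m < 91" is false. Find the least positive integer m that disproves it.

We need the least positive integer m for which m has exactly 3 positive divisors but the claim fails.
The first 4 eligible values, up to m = 49, all satisfy the conclusion.
m = 121: τ(121) = 3; 121 ≥ 91.
Thus m = 121 disproves the claim, and no smaller m works.

m = 121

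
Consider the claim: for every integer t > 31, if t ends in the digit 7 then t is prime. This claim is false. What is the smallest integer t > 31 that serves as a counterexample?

Check each integer t > 31 in order until t ends in the digit 7 but t is not prime.
For t = 37, 47 the conclusion holds.
t = 57: 57 ends in 7; 57 = 3 × 19, composite.

t = 57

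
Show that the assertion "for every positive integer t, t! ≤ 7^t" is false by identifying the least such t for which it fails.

t = 17

Check each positive integer t in order until t! > 7^t.
The first 16 eligible values, up to t = 16, all satisfy the conclusion.
t = 17: t! = 355687428096000 and 7^t = 232630513987207, so 355687428096000 > 232630513987207.
Thus t = 17 disproves the claim, and no smaller t works.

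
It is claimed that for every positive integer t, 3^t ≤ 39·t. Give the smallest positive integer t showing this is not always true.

The first 4 eligible values, up to t = 4, all satisfy the conclusion.
t = 5: 3^t = 243 and 39·t = 195, so 243 > 195.

t = 5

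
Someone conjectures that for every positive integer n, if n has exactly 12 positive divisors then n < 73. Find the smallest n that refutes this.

Check each positive integer n in order until n has exactly 12 positive divisors but the claim fails.
For n = 60, 72 the conclusion holds.
n = 84: τ(84) = 12; 84 ≥ 73.

n = 84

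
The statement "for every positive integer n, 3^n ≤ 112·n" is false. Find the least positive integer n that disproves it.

n = 6

We need the least positive integer n for which 3^n > 112·n.
The first 5 eligible values, up to n = 5, all satisfy the conclusion.
n = 6: 3^n = 729 and 112·n = 672, so 729 > 672.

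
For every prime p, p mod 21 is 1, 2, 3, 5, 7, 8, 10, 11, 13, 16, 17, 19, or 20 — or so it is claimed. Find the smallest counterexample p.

p = 67

For p = 2, 3, 5, 7, …, 53, 59, 61 the conclusion holds.
p = 67: 67 mod 21 = 4 — not in {1, 2, 3, 5, 7, 8, 10, 11, 13, 16, 17, 19, 20}.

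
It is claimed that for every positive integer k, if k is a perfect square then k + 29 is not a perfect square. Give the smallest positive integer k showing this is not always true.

k = 196

We need the least positive integer k for which k is a perfect square but k + 29 is a perfect square.
The first 13 eligible values, up to k = 169, all satisfy the conclusion.
k = 196: 196 = 14² and 196 + 29 = 225 = 15².
Thus k = 196 disproves the claim, and no smaller k works.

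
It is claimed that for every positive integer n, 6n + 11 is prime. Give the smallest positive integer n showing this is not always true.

For n = 1, 2, 3 the conclusion holds.
n = 4: 6n + 11 = 35 = 5 × 7, composite.
Hence n = 4 is a counterexample.

n = 4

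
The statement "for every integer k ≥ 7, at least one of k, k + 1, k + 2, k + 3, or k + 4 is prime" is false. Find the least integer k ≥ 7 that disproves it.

k = 24

Check each integer k ≥ 7 in order until k, k + 1, k + 2, k + 3, k + 4 are all composite.
For k = 7, 8, 9, 10, …, 21, 22, 23 the conclusion holds.
k = 24: 24 = 2 × 12; 25 = 5 × 5; 26 = 2 × 13; 27 = 3 × 9; 28 = 2 × 14 — all composite.
Thus k = 24 disproves the claim, and no smaller k works.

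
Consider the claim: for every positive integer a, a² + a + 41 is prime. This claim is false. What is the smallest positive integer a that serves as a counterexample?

Check each positive integer a in order until a² + a + 41 is not prime.
For a = 1, 2, 3, 4, …, 37, 38, 39 the conclusion holds.
a = 40: a² + a + 41 = 1681 = 41 × 41, composite.
Hence a = 40 is a counterexample.

a = 40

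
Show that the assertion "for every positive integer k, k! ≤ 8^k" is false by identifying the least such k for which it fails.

The first 19 eligible values, up to k = 19, all satisfy the conclusion.
k = 20: k! = 2432902008176640000 and 8^k = 1152921504606846976, so 2432902008176640000 > 1152921504606846976.
Hence k = 20 is a counterexample.

k = 20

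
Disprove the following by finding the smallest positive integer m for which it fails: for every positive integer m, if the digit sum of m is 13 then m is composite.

Check each positive integer m in order until the digit sum of m is 13 but m is prime.
m = 49: digit sum 13; 49 is composite.
m = 58: digit sum 13; 58 is composite.
m = 67: digit sum 13; 67 is prime, not composite.
So m = 67 is the smallest counterexample.

m = 67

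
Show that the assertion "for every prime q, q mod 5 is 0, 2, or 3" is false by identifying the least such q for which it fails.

q = 11

A counterexample is any prime q such that the claim fails; we check each in order.
For q = 2, 3, 5, 7 the conclusion holds.
q = 11: 11 mod 5 = 1 — not in {0, 2, 3}.
So q = 11 is the smallest counterexample.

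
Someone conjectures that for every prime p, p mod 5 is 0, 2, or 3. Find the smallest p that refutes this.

For p = 2, 3, 5, 7 the conclusion holds.
p = 11: 11 mod 5 = 1 — not in {0, 2, 3}.

p = 11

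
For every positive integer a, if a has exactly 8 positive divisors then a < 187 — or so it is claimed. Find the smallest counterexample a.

a = 189

A counterexample is any positive integer a such that a has exactly 8 positive divisors but the claim fails; we check each in order.
For a = 24, 30, 40, 42, …, 182, 184, 186 the conclusion holds.
a = 189: τ(189) = 8; 189 ≥ 187.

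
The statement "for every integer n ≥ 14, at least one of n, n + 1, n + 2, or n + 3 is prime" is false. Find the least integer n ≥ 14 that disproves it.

n = 24

For n = 14, 15, 16, 17, 18, 19, 20, 21, 22, 23 the conclusion holds.
n = 24: 24 = 2 × 12; 25 = 5 × 5; 26 = 2 × 13; 27 = 3 × 9 — all composite.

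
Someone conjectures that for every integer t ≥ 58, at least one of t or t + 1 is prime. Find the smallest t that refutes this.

The first 4 eligible values, up to t = 61, all satisfy the conclusion.
t = 62: 62 = 2 × 31; 63 = 3 × 21 — both composite.

t = 62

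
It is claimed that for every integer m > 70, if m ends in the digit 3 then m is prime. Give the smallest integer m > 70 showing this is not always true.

m = 93

We need the least integer m > 70 for which m ends in the digit 3 but m is not prime.
For m = 73, 83 the conclusion holds.
m = 93: 93 ends in 3; 93 = 3 × 31, composite.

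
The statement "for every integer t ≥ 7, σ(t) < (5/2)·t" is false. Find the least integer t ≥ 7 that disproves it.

A counterexample is any integer t ≥ 7 such that the claim fails; we check each in order.
For t = 7, 8, 9, 10, …, 21, 22, 23 the conclusion holds.
t = 24: σ(24) = 60; 60 ≥ 60.
So t = 24 is the smallest counterexample.

t = 24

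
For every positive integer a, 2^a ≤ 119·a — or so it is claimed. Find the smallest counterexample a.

a = 11

A counterexample is any positive integer a such that 2^a > 119·a; we check each in order.
The first 10 eligible values, up to a = 10, all satisfy the conclusion.
a = 11: 2^a = 2048 and 119·a = 1309, so 2048 > 1309.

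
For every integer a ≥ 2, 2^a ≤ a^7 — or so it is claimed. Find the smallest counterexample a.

For a = 2, 3, 4, 5, …, 34, 35, 36 the conclusion holds.
a = 37: 2^a = 137438953472 and a^7 = 94931877133, so 137438953472 > 94931877133.
Hence a = 37 is a counterexample.

a = 37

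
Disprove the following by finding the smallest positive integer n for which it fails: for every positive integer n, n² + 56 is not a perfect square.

n = 5

Check each positive integer n in order until n² + 56 is a perfect square.
n = 1: 1² + 56 = 57, not a perfect square.
n = 2: 2² + 56 = 60, not a perfect square.
n = 3: 3² + 56 = 65, not a perfect square.
n = 4: 4² + 56 = 72, not a perfect square.
n = 5: 5² + 56 = 81 = 9², a perfect square.
So n = 5 is the smallest counterexample.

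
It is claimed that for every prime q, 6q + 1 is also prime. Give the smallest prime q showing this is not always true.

Check each prime q in order until 6q + 1 is not prime.
For q = 2, 3, 5, 7, 11, 13, 17 the conclusion holds.
q = 19: 6q + 1 = 115 = 5 × 23, not prime.
So q = 19 is the smallest counterexample.

q = 19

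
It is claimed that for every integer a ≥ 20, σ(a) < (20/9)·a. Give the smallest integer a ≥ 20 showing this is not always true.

a = 24

A counterexample is any integer a ≥ 20 such that the claim fails; we check each in order.
a = 20: σ(20) = 42; 42 < 400/9.
a = 21: σ(21) = 32; 32 < 140/3.
a = 22: σ(22) = 36; 36 < 440/9.
a = 23: σ(23) = 24; 24 < 460/9.
a = 24: σ(24) = 60; 60 ≥ 160/3.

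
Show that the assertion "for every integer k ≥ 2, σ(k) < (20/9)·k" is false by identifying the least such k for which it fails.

Check each integer k ≥ 2 in order until the claim fails.
The first 10 eligible values, up to k = 11, all satisfy the conclusion.
k = 12: σ(12) = 28; 28 ≥ 80/3.
So k = 12 is the smallest counterexample.

k = 12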